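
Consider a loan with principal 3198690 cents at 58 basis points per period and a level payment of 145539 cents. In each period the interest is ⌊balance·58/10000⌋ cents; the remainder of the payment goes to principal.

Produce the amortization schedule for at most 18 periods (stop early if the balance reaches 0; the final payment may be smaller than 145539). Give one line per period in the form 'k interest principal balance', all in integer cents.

1 18552 126987 3071703
2 17815 127724 2943979
3 17075 128464 2815515
4 16329 129210 2686305
5 15580 129959 2556346
6 14826 130713 2425633
7 14068 131471 2294162
8 13306 132233 2161929
9 12539 133000 2028929
10 11767 133772 1895157
11 10991 134548 1760609
12 10211 135328 1625281
13 9426 136113 1489168
14 8637 136902 1352266
15 7843 137696 1214570
16 7044 138495 1076075
17 6241 139298 936777
18 5433 140106 796671

1. interest=⌊3198690·58/10000⌋=18552; principal=145539-18552=126987; balance=3198690-126987=3071703
2. interest=⌊3071703·58/10000⌋=17815; principal=145539-17815=127724; balance=3071703-127724=2943979
3. interest=⌊2943979·58/10000⌋=17075; principal=145539-17075=128464; balance=2943979-128464=2815515
4. interest=⌊2815515·58/10000⌋=16329; principal=145539-16329=129210; balance=2815515-129210=2686305
5. interest=⌊2686305·58/10000⌋=15580; principal=145539-15580=129959; balance=2686305-129959=2556346
6. interest=⌊2556346·58/10000⌋=14826; principal=145539-14826=130713; balance=2556346-130713=2425633
7. interest=⌊2425633·58/10000⌋=14068; principal=145539-14068=131471; balance=2425633-131471=2294162
8. interest=⌊2294162·58/10000⌋=13306; principal=145539-13306=132233; balance=2294162-132233=2161929
9. interest=⌊2161929·58/10000⌋=12539; principal=145539-12539=133000; balance=2161929-133000=2028929
10. interest=⌊2028929·58/10000⌋=11767; principal=145539-11767=133772; balance=2028929-133772=1895157
11. interest=⌊1895157·58/10000⌋=10991; principal=145539-10991=134548; balance=1895157-134548=1760609
12. interest=⌊1760609·58/10000⌋=10211; principal=145539-10211=135328; balance=1760609-135328=1625281
13. interest=⌊1625281·58/10000⌋=9426; principal=145539-9426=136113; balance=1625281-136113=1489168
14. interest=⌊1489168·58/10000⌋=8637; principal=145539-8637=136902; balance=1489168-136902=1352266
15. interest=⌊1352266·58/10000⌋=7843; principal=145539-7843=137696; balance=1352266-137696=1214570
16. interest=⌊1214570·58/10000⌋=7044; principal=145539-7044=138495; balance=1214570-138495=1076075
17. interest=⌊1076075·58/10000⌋=6241; principal=145539-6241=139298; balance=1076075-139298=936777
18. interest=⌊936777·58/10000⌋=5433; principal=145539-5433=140106; balance=936777-140106=796671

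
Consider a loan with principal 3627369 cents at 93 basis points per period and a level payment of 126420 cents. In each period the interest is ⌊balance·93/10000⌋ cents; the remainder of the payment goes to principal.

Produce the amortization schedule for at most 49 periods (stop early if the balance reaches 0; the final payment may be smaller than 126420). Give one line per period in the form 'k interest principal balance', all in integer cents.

1 33734 92686 3534683
2 32872 93548 3441135
3 32002 94418 3346717
4 31124 95296 3251421
5 30238 96182 3155239
6 29343 97077 3058162
7 28440 97980 2960182
8 27529 98891 2861291
9 26610 99810 2761481
10 25681 100739 2660742
11 24744 101676 2559066
12 23799 102621 2456445
13 22844 103576 2352869
14 21881 104539 2248330
15 20909 105511 2142819
16 19928 106492 2036327
17 18937 107483 1928844
18 17938 108482 1820362
19 16929 109491 1710871
20 15911 110509 1600362
21 14883 111537 1488825
22 13846 112574 1376251
23 12799 113621 1262630
24 11742 114678 1147952
25 10675 115745 1032207
26 9599 116821 915386
27 8513 117907 797479
28 7416 119004 678475
29 6309 120111 558364
30 5192 121228 437136
31 4065 122355 314781
32 2927 123493 191288
33 1778 124642 66646
34 619 66646 0

1. interest=⌊3627369·93/10000⌋=33734; principal=126420-33734=92686; balance=3627369-92686=3534683
2. interest=⌊3534683·93/10000⌋=32872; principal=126420-32872=93548; balance=3534683-93548=3441135
3. interest=⌊3441135·93/10000⌋=32002; principal=126420-32002=94418; balance=3441135-94418=3346717
4. interest=⌊3346717·93/10000⌋=31124; principal=126420-31124=95296; balance=3346717-95296=3251421
5. interest=⌊3251421·93/10000⌋=30238; principal=126420-30238=96182; balance=3251421-96182=3155239
6. interest=⌊3155239·93/10000⌋=29343; principal=126420-29343=97077; balance=3155239-97077=3058162
7. interest=⌊3058162·93/10000⌋=28440; principal=126420-28440=97980; balance=3058162-97980=2960182
8. interest=⌊2960182·93/10000⌋=27529; principal=126420-27529=98891; balance=2960182-98891=2861291
9. interest=⌊2861291·93/10000⌋=26610; principal=126420-26610=99810; balance=2861291-99810=2761481
10. interest=⌊2761481·93/10000⌋=25681; principal=126420-25681=100739; balance=2761481-100739=2660742
11. interest=⌊2660742·93/10000⌋=24744; principal=126420-24744=101676; balance=2660742-101676=2559066
12. interest=⌊2559066·93/10000⌋=23799; principal=126420-23799=102621; balance=2559066-102621=2456445
13. interest=⌊2456445·93/10000⌋=22844; principal=126420-22844=103576; balance=2456445-103576=2352869
14. interest=⌊2352869·93/10000⌋=21881; principal=126420-21881=104539; balance=2352869-104539=2248330
15. interest=⌊2248330·93/10000⌋=20909; principal=126420-20909=105511; balance=2248330-105511=2142819
16. interest=⌊2142819·93/10000⌋=19928; principal=126420-19928=106492; balance=2142819-106492=2036327
17. interest=⌊2036327·93/10000⌋=18937; principal=126420-18937=107483; balance=2036327-107483=1928844
18. interest=⌊1928844·93/10000⌋=17938; principal=126420-17938=108482; balance=1928844-108482=1820362
19. interest=⌊1820362·93/10000⌋=16929; principal=126420-16929=109491; balance=1820362-109491=1710871
20. interest=⌊1710871·93/10000⌋=15911; principal=126420-15911=110509; balance=1710871-110509=1600362
21. interest=⌊1600362·93/10000⌋=14883; principal=126420-14883=111537; balance=1600362-111537=1488825
22. interest=⌊1488825·93/10000⌋=13846; principal=126420-13846=112574; balance=1488825-112574=1376251
23. interest=⌊1376251·93/10000⌋=12799; principal=126420-12799=113621; balance=1376251-113621=1262630
24. interest=⌊1262630·93/10000⌋=11742; principal=126420-11742=114678; balance=1262630-114678=1147952
25. interest=⌊1147952·93/10000⌋=10675; principal=126420-10675=115745; balance=1147952-115745=1032207
26. interest=⌊1032207·93/10000⌋=9599; principal=126420-9599=116821; balance=1032207-116821=915386
27. interest=⌊915386·93/10000⌋=8513; principal=126420-8513=117907; balance=915386-117907=797479
28. interest=⌊797479·93/10000⌋=7416; principal=126420-7416=119004; balance=797479-119004=678475
29. interest=⌊678475·93/10000⌋=6309; principal=126420-6309=120111; balance=678475-120111=558364
30. interest=⌊558364·93/10000⌋=5192; principal=126420-5192=121228; balance=558364-121228=437136
31. interest=⌊437136·93/10000⌋=4065; principal=126420-4065=122355; balance=437136-122355=314781
32. interest=⌊314781·93/10000⌋=2927; principal=126420-2927=123493; balance=314781-123493=191288
33. interest=⌊191288·93/10000⌋=1778; principal=126420-1778=124642; balance=191288-124642=66646
34. interest=⌊66646·93/10000⌋=619; principal=min(126420-619,66646)=66646; balance=66646-66646=0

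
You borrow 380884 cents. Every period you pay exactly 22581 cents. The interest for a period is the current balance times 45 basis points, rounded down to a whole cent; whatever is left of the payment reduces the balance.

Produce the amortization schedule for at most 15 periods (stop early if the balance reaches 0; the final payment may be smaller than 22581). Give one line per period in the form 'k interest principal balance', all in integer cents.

1. interest=⌊380884·45/10000⌋=1713; principal=22581-1713=20868; balance=380884-20868=360016
2. interest=⌊360016·45/10000⌋=1620; principal=22581-1620=20961; balance=360016-20961=339055
3. interest=⌊339055·45/10000⌋=1525; principal=22581-1525=21056; balance=339055-21056=317999
4. interest=⌊317999·45/10000⌋=1430; principal=22581-1430=21151; balance=317999-21151=296848
5. interest=⌊296848·45/10000⌋=1335; principal=22581-1335=21246; balance=296848-21246=275602
6. interest=⌊275602·45/10000⌋=1240; principal=22581-1240=21341; balance=275602-21341=254261
7. interest=⌊254261·45/10000⌋=1144; principal=22581-1144=21437; balance=254261-21437=232824
8. interest=⌊232824·45/10000⌋=1047; principal=22581-1047=21534; balance=232824-21534=211290
9. interest=⌊211290·45/10000⌋=950; principal=22581-950=21631; balance=211290-21631=189659
10. interest=⌊189659·45/10000⌋=853; principal=22581-853=21728; balance=189659-21728=167931
11. interest=⌊167931·45/10000⌋=755; principal=22581-755=21826; balance=167931-21826=146105
12. interest=⌊146105·45/10000⌋=657; principal=22581-657=21924; balance=146105-21924=124181
13. interest=⌊124181·45/10000⌋=558; principal=22581-558=22023; balance=124181-22023=102158
14. interest=⌊102158·45/10000⌋=459; principal=22581-459=22122; balance=102158-22122=80036
15. interest=⌊80036·45/10000⌋=360; principal=22581-360=22221; balance=80036-22221=57815

1 1713 20868 360016
2 1620 20961 339055
3 1525 21056 317999
4 1430 21151 296848
5 1335 21246 275602
6 1240 21341 254261
7 1144 21437 232824
8 1047 21534 211290
9 950 21631 189659
10 853 21728 167931
11 755 21826 146105
12 657 21924 124181
13 558 22023 102158
14 459 22122 80036
15 360 22221 57815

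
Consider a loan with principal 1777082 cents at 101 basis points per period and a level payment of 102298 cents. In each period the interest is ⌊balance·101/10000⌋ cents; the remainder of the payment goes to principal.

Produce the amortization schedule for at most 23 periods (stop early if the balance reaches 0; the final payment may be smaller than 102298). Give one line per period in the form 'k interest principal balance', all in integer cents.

1. interest=⌊1777082·101/10000⌋=17948; principal=102298-17948=84350; balance=1777082-84350=1692732
2. interest=⌊1692732·101/10000⌋=17096; principal=102298-17096=85202; balance=1692732-85202=1607530
3. interest=⌊1607530·101/10000⌋=16236; principal=102298-16236=86062; balance=1607530-86062=1521468
4. interest=⌊1521468·101/10000⌋=15366; principal=102298-15366=86932; balance=1521468-86932=1434536
5. interest=⌊1434536·101/10000⌋=14488; principal=102298-14488=87810; balance=1434536-87810=1346726
6. interest=⌊1346726·101/10000⌋=13601; principal=102298-13601=88697; balance=1346726-88697=1258029
7. interest=⌊1258029·101/10000⌋=12706; principal=102298-12706=89592; balance=1258029-89592=1168437
8. interest=⌊1168437·101/10000⌋=11801; principal=102298-11801=90497; balance=1168437-90497=1077940
9. interest=⌊1077940·101/10000⌋=10887; principal=102298-10887=91411; balance=1077940-91411=986529
10. interest=⌊986529·101/10000⌋=9963; principal=102298-9963=92335; balance=986529-92335=894194
11. interest=⌊894194·101/10000⌋=9031; principal=102298-9031=93267; balance=894194-93267=800927
12. interest=⌊800927·101/10000⌋=8089; principal=102298-8089=94209; balance=800927-94209=706718
13. interest=⌊706718·101/10000⌋=7137; principal=102298-7137=95161; balance=706718-95161=611557
14. interest=⌊611557·101/10000⌋=6176; principal=102298-6176=96122; balance=611557-96122=515435
15. interest=⌊515435·101/10000⌋=5205; principal=102298-5205=97093; balance=515435-97093=418342
16. interest=⌊418342·101/10000⌋=4225; principal=102298-4225=98073; balance=418342-98073=320269
17. interest=⌊320269·101/10000⌋=3234; principal=102298-3234=99064; balance=320269-99064=221205
18. interest=⌊221205·101/10000⌋=2234; principal=102298-2234=100064; balance=221205-100064=121141
19. interest=⌊121141·101/10000⌋=1223; principal=102298-1223=101075; balance=121141-101075=20066
20. interest=⌊20066·101/10000⌋=202; principal=min(102298-202,20066)=20066; balance=20066-20066=0

1 17948 84350 1692732
2 17096 85202 1607530
3 16236 86062 1521468
4 15366 86932 1434536
5 14488 87810 1346726
6 13601 88697 1258029
7 12706 89592 1168437
8 11801 90497 1077940
9 10887 91411 986529
10 9963 92335 894194
11 9031 93267 800927
12 8089 94209 706718
13 7137 95161 611557
14 6176 96122 515435
15 5205 97093 418342
16 4225 98073 320269
17 3234 99064 221205
18 2234 100064 121141
19 1223 101075 20066
20 202 20066 0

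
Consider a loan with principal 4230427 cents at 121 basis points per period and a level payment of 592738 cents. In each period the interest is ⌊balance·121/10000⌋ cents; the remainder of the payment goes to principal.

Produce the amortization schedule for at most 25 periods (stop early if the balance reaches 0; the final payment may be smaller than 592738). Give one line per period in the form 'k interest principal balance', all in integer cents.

1. interest=⌊4230427·121/10000⌋=51188; principal=592738-51188=541550; balance=4230427-541550=3688877
2. interest=⌊3688877·121/10000⌋=44635; principal=592738-44635=548103; balance=3688877-548103=3140774
3. interest=⌊3140774·121/10000⌋=38003; principal=592738-38003=554735; balance=3140774-554735=2586039
4. interest=⌊2586039·121/10000⌋=31291; principal=592738-31291=561447; balance=2586039-561447=2024592
5. interest=⌊2024592·121/10000⌋=24497; principal=592738-24497=568241; balance=2024592-568241=1456351
6. interest=⌊1456351·121/10000⌋=17621; principal=592738-17621=575117; balance=1456351-575117=881234
7. interest=⌊881234·121/10000⌋=10662; principal=592738-10662=582076; balance=881234-582076=299158
8. interest=⌊299158·121/10000⌋=3619; principal=min(592738-3619,299158)=299158; balance=299158-299158=0

1 51188 541550 3688877
2 44635 548103 3140774
3 38003 554735 2586039
4 31291 561447 2024592
5 24497 568241 1456351
6 17621 575117 881234
7 10662 582076 299158
8 3619 299158 0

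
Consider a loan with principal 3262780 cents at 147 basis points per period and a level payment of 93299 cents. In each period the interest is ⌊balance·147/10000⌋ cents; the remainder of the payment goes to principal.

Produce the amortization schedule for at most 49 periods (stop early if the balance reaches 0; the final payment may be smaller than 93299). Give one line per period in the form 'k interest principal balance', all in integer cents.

1 47962 45337 3217443
2 47296 46003 3171440
3 46620 46679 3124761
4 45933 47366 3077395
5 45237 48062 3029333
6 44531 48768 2980565
7 43814 49485 2931080
8 43086 50213 2880867
9 42348 50951 2829916
10 41599 51700 2778216
11 40839 52460 2725756
12 40068 53231 2672525
13 39286 54013 2618512
14 38492 54807 2563705
15 37686 55613 2508092
16 36868 56431 2451661
17 36039 57260 2394401
18 35197 58102 2336299
19 34343 58956 2277343
20 33476 59823 2217520
21 32597 60702 2156818
22 31705 61594 2095224
23 30799 62500 2032724
24 29881 63418 1969306
25 28948 64351 1904955
26 28002 65297 1839658
27 27042 66257 1773401
28 26068 67231 1706170
29 25080 68219 1637951
30 24077 69222 1568729
31 23060 70239 1498490
32 22027 71272 1427218
33 20980 72319 1354899
34 19917 73382 1281517
35 18838 74461 1207056
36 17743 75556 1131500
37 16633 76666 1054834
38 15506 77793 977041
39 14362 78937 898104
40 13202 80097 818007
41 12024 81275 736732
42 10829 82470 654262
43 9617 83682 570580
44 8387 84912 485668
45 7139 86160 399508
46 5872 87427 312081
47 4587 88712 223369
48 3283 90016 133353
49 1960 91339 42014

1. interest=⌊3262780·147/10000⌋=47962; principal=93299-47962=45337; balance=3262780-45337=3217443
2. interest=⌊3217443·147/10000⌋=47296; principal=93299-47296=46003; balance=3217443-46003=3171440
3. interest=⌊3171440·147/10000⌋=46620; principal=93299-46620=46679; balance=3171440-46679=3124761
4. interest=⌊3124761·147/10000⌋=45933; principal=93299-45933=47366; balance=3124761-47366=3077395
5. interest=⌊3077395·147/10000⌋=45237; principal=93299-45237=48062; balance=3077395-48062=3029333
6. interest=⌊3029333·147/10000⌋=44531; principal=93299-44531=48768; balance=3029333-48768=2980565
7. interest=⌊2980565·147/10000⌋=43814; principal=93299-43814=49485; balance=2980565-49485=2931080
8. interest=⌊2931080·147/10000⌋=43086; principal=93299-43086=50213; balance=2931080-50213=2880867
9. interest=⌊2880867·147/10000⌋=42348; principal=93299-42348=50951; balance=2880867-50951=2829916
10. interest=⌊2829916·147/10000⌋=41599; principal=93299-41599=51700; balance=2829916-51700=2778216
11. interest=⌊2778216·147/10000⌋=40839; principal=93299-40839=52460; balance=2778216-52460=2725756
12. interest=⌊2725756·147/10000⌋=40068; principal=93299-40068=53231; balance=2725756-53231=2672525
13. interest=⌊2672525·147/10000⌋=39286; principal=93299-39286=54013; balance=2672525-54013=2618512
14. interest=⌊2618512·147/10000⌋=38492; principal=93299-38492=54807; balance=2618512-54807=2563705
15. interest=⌊2563705·147/10000⌋=37686; principal=93299-37686=55613; balance=2563705-55613=2508092
16. interest=⌊2508092·147/10000⌋=36868; principal=93299-36868=56431; balance=2508092-56431=2451661
17. interest=⌊2451661·147/10000⌋=36039; principal=93299-36039=57260; balance=2451661-57260=2394401
18. interest=⌊2394401·147/10000⌋=35197; principal=93299-35197=58102; balance=2394401-58102=2336299
19. interest=⌊2336299·147/10000⌋=34343; principal=93299-34343=58956; balance=2336299-58956=2277343
20. interest=⌊2277343·147/10000⌋=33476; principal=93299-33476=59823; balance=2277343-59823=2217520
21. interest=⌊2217520·147/10000⌋=32597; principal=93299-32597=60702; balance=2217520-60702=2156818
22. interest=⌊2156818·147/10000⌋=31705; principal=93299-31705=61594; balance=2156818-61594=2095224
23. interest=⌊2095224·147/10000⌋=30799; principal=93299-30799=62500; balance=2095224-62500=2032724
24. interest=⌊2032724·147/10000⌋=29881; principal=93299-29881=63418; balance=2032724-63418=1969306
25. interest=⌊1969306·147/10000⌋=28948; principal=93299-28948=64351; balance=1969306-64351=1904955
26. interest=⌊1904955·147/10000⌋=28002; principal=93299-28002=65297; balance=1904955-65297=1839658
27. interest=⌊1839658·147/10000⌋=27042; principal=93299-27042=66257; balance=1839658-66257=1773401
28. interest=⌊1773401·147/10000⌋=26068; principal=93299-26068=67231; balance=1773401-67231=1706170
29. interest=⌊1706170·147/10000⌋=25080; principal=93299-25080=68219; balance=1706170-68219=1637951
30. interest=⌊1637951·147/10000⌋=24077; principal=93299-24077=69222; balance=1637951-69222=1568729
31. interest=⌊1568729·147/10000⌋=23060; principal=93299-23060=70239; balance=1568729-70239=1498490
32. interest=⌊1498490·147/10000⌋=22027; principal=93299-22027=71272; balance=1498490-71272=1427218
33. interest=⌊1427218·147/10000⌋=20980; principal=93299-20980=72319; balance=1427218-72319=1354899
34. interest=⌊1354899·147/10000⌋=19917; principal=93299-19917=73382; balance=1354899-73382=1281517
35. interest=⌊1281517·147/10000⌋=18838; principal=93299-18838=74461; balance=1281517-74461=1207056
36. interest=⌊1207056·147/10000⌋=17743; principal=93299-17743=75556; balance=1207056-75556=1131500
37. interest=⌊1131500·147/10000⌋=16633; principal=93299-16633=76666; balance=1131500-76666=1054834
38. interest=⌊1054834·147/10000⌋=15506; principal=93299-15506=77793; balance=1054834-77793=977041
39. interest=⌊977041·147/10000⌋=14362; principal=93299-14362=78937; balance=977041-78937=898104
40. interest=⌊898104·147/10000⌋=13202; principal=93299-13202=80097; balance=898104-80097=818007
41. interest=⌊818007·147/10000⌋=12024; principal=93299-12024=81275; balance=818007-81275=736732
42. interest=⌊736732·147/10000⌋=10829; principal=93299-10829=82470; balance=736732-82470=654262
43. interest=⌊654262·147/10000⌋=9617; principal=93299-9617=83682; balance=654262-83682=570580
44. interest=⌊570580·147/10000⌋=8387; principal=93299-8387=84912; balance=570580-84912=485668
45. interest=⌊485668·147/10000⌋=7139; principal=93299-7139=86160; balance=485668-86160=399508
46. interest=⌊399508·147/10000⌋=5872; principal=93299-5872=87427; balance=399508-87427=312081
47. interest=⌊312081·147/10000⌋=4587; principal=93299-4587=88712; balance=312081-88712=223369
48. interest=⌊223369·147/10000⌋=3283; principal=93299-3283=90016; balance=223369-90016=133353
49. interest=⌊133353·147/10000⌋=1960; principal=93299-1960=91339; balance=133353-91339=42014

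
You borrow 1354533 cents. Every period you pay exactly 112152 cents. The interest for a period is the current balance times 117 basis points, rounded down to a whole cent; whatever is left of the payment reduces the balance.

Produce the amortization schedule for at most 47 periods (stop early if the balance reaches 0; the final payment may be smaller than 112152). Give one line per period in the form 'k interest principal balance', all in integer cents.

1 15848 96304 1258229
2 14721 97431 1160798
3 13581 98571 1062227
4 12428 99724 962503
5 11261 100891 861612
6 10080 102072 759540
7 8886 103266 656274
8 7678 104474 551800
9 6456 105696 446104
10 5219 106933 339171
11 3968 108184 230987
12 2702 109450 121537
13 1421 110731 10806
14 126 10806 0

1. interest=⌊1354533·117/10000⌋=15848; principal=112152-15848=96304; balance=1354533-96304=1258229
2. interest=⌊1258229·117/10000⌋=14721; principal=112152-14721=97431; balance=1258229-97431=1160798
3. interest=⌊1160798·117/10000⌋=13581; principal=112152-13581=98571; balance=1160798-98571=1062227
4. interest=⌊1062227·117/10000⌋=12428; principal=112152-12428=99724; balance=1062227-99724=962503
5. interest=⌊962503·117/10000⌋=11261; principal=112152-11261=100891; balance=962503-100891=861612
6. interest=⌊861612·117/10000⌋=10080; principal=112152-10080=102072; balance=861612-102072=759540
7. interest=⌊759540·117/10000⌋=8886; principal=112152-8886=103266; balance=759540-103266=656274
8. interest=⌊656274·117/10000⌋=7678; principal=112152-7678=104474; balance=656274-104474=551800
9. interest=⌊551800·117/10000⌋=6456; principal=112152-6456=105696; balance=551800-105696=446104
10. interest=⌊446104·117/10000⌋=5219; principal=112152-5219=106933; balance=446104-106933=339171
11. interest=⌊339171·117/10000⌋=3968; principal=112152-3968=108184; balance=339171-108184=230987
12. interest=⌊230987·117/10000⌋=2702; principal=112152-2702=109450; balance=230987-109450=121537
13. interest=⌊121537·117/10000⌋=1421; principal=112152-1421=110731; balance=121537-110731=10806
14. interest=⌊10806·117/10000⌋=126; principal=min(112152-126,10806)=10806; balance=10806-10806=0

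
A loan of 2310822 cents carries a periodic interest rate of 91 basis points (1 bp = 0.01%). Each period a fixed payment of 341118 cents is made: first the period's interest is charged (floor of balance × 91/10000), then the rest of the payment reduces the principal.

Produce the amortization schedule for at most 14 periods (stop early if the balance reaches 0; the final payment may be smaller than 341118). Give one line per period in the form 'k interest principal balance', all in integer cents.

1. interest=⌊2310822·91/10000⌋=21028; principal=341118-21028=320090; balance=2310822-320090=1990732
2. interest=⌊1990732·91/10000⌋=18115; principal=341118-18115=323003; balance=1990732-323003=1667729
3. interest=⌊1667729·91/10000⌋=15176; principal=341118-15176=325942; balance=1667729-325942=1341787
4. interest=⌊1341787·91/10000⌋=12210; principal=341118-12210=328908; balance=1341787-328908=1012879
5. interest=⌊1012879·91/10000⌋=9217; principal=341118-9217=331901; balance=1012879-331901=680978
6. interest=⌊680978·91/10000⌋=6196; principal=341118-6196=334922; balance=680978-334922=346056
7. interest=⌊346056·91/10000⌋=3149; principal=341118-3149=337969; balance=346056-337969=8087
8. interest=⌊8087·91/10000⌋=73; principal=min(341118-73,8087)=8087; balance=8087-8087=0

1 21028 320090 1990732
2 18115 323003 1667729
3 15176 325942 1341787
4 12210 328908 1012879
5 9217 331901 680978
6 6196 334922 346056
7 3149 337969 8087
8 73 8087 0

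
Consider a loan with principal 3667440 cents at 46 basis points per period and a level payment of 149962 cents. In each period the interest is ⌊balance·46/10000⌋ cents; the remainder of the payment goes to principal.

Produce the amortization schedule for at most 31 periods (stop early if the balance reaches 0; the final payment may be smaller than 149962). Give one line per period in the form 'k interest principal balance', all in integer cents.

1 16870 133092 3534348
2 16258 133704 3400644
3 15642 134320 3266324
4 15025 134937 3131387
5 14404 135558 2995829
6 13780 136182 2859647
7 13154 136808 2722839
8 12525 137437 2585402
9 11892 138070 2447332
10 11257 138705 2308627
11 10619 139343 2169284
12 9978 139984 2029300
13 9334 140628 1888672
14 8687 141275 1747397
15 8038 141924 1605473
16 7385 142577 1462896
17 6729 143233 1319663
18 6070 143892 1175771
19 5408 144554 1031217
20 4743 145219 885998
21 4075 145887 740111
22 3404 146558 593553
23 2730 147232 446321
24 2053 147909 298412
25 1372 148590 149822
26 689 149273 549
27 2 549 0

1. interest=⌊3667440·46/10000⌋=16870; principal=149962-16870=133092; balance=3667440-133092=3534348
2. interest=⌊3534348·46/10000⌋=16258; principal=149962-16258=133704; balance=3534348-133704=3400644
3. interest=⌊3400644·46/10000⌋=15642; principal=149962-15642=134320; balance=3400644-134320=3266324
4. interest=⌊3266324·46/10000⌋=15025; principal=149962-15025=134937; balance=3266324-134937=3131387
5. interest=⌊3131387·46/10000⌋=14404; principal=149962-14404=135558; balance=3131387-135558=2995829
6. interest=⌊2995829·46/10000⌋=13780; principal=149962-13780=136182; balance=2995829-136182=2859647
7. interest=⌊2859647·46/10000⌋=13154; principal=149962-13154=136808; balance=2859647-136808=2722839
8. interest=⌊2722839·46/10000⌋=12525; principal=149962-12525=137437; balance=2722839-137437=2585402
9. interest=⌊2585402·46/10000⌋=11892; principal=149962-11892=138070; balance=2585402-138070=2447332
10. interest=⌊2447332·46/10000⌋=11257; principal=149962-11257=138705; balance=2447332-138705=2308627
11. interest=⌊2308627·46/10000⌋=10619; principal=149962-10619=139343; balance=2308627-139343=2169284
12. interest=⌊2169284·46/10000⌋=9978; principal=149962-9978=139984; balance=2169284-139984=2029300
13. interest=⌊2029300·46/10000⌋=9334; principal=149962-9334=140628; balance=2029300-140628=1888672
14. interest=⌊1888672·46/10000⌋=8687; principal=149962-8687=141275; balance=1888672-141275=1747397
15. interest=⌊1747397·46/10000⌋=8038; principal=149962-8038=141924; balance=1747397-141924=1605473
16. interest=⌊1605473·46/10000⌋=7385; principal=149962-7385=142577; balance=1605473-142577=1462896
17. interest=⌊1462896·46/10000⌋=6729; principal=149962-6729=143233; balance=1462896-143233=1319663
18. interest=⌊1319663·46/10000⌋=6070; principal=149962-6070=143892; balance=1319663-143892=1175771
19. interest=⌊1175771·46/10000⌋=5408; principal=149962-5408=144554; balance=1175771-144554=1031217
20. interest=⌊1031217·46/10000⌋=4743; principal=149962-4743=145219; balance=1031217-145219=885998
21. interest=⌊885998·46/10000⌋=4075; principal=149962-4075=145887; balance=885998-145887=740111
22. interest=⌊740111·46/10000⌋=3404; principal=149962-3404=146558; balance=740111-146558=593553
23. interest=⌊593553·46/10000⌋=2730; principal=149962-2730=147232; balance=593553-147232=446321
24. interest=⌊446321·46/10000⌋=2053; principal=149962-2053=147909; balance=446321-147909=298412
25. interest=⌊298412·46/10000⌋=1372; principal=149962-1372=148590; balance=298412-148590=149822
26. interest=⌊149822·46/10000⌋=689; principal=149962-689=149273; balance=149822-149273=549
27. interest=⌊549·46/10000⌋=2; principal=min(149962-2,549)=549; balance=549-549=0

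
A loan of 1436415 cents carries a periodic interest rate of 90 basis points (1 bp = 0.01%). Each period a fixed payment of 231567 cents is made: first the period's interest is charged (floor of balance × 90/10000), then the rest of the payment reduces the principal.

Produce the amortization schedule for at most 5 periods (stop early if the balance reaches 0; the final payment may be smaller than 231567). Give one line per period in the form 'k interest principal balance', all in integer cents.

1 12927 218640 1217775
2 10959 220608 997167
3 8974 222593 774574
4 6971 224596 549978
5 4949 226618 323360

1. interest=⌊1436415·90/10000⌋=12927; principal=231567-12927=218640; balance=1436415-218640=1217775
2. interest=⌊1217775·90/10000⌋=10959; principal=231567-10959=220608; balance=1217775-220608=997167
3. interest=⌊997167·90/10000⌋=8974; principal=231567-8974=222593; balance=997167-222593=774574
4. interest=⌊774574·90/10000⌋=6971; principal=231567-6971=224596; balance=774574-224596=549978
5. interest=⌊549978·90/10000⌋=4949; principal=231567-4949=226618; balance=549978-226618=323360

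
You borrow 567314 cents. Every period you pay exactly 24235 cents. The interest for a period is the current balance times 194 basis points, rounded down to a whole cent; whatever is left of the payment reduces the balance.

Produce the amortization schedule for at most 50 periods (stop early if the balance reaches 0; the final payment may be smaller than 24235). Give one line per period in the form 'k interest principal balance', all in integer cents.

1 11005 13230 554084
2 10749 13486 540598
3 10487 13748 526850
4 10220 14015 512835
5 9948 14287 498548
6 9671 14564 483984
7 9389 14846 469138
8 9101 15134 454004
9 8807 15428 438576
10 8508 15727 422849
11 8203 16032 406817
12 7892 16343 390474
13 7575 16660 373814
14 7251 16984 356830
15 6922 17313 339517
16 6586 17649 321868
17 6244 17991 303877
18 5895 18340 285537
19 5539 18696 266841
20 5176 19059 247782
21 4806 19429 228353
22 4430 19805 208548
23 4045 20190 188358
24 3654 20581 167777
25 3254 20981 146796
26 2847 21388 125408
27 2432 21803 103605
28 2009 22226 81379
29 1578 22657 58722
30 1139 23096 35626
31 691 23544 12082
32 234 12082 0

1. interest=⌊567314·194/10000⌋=11005; principal=24235-11005=13230; balance=567314-13230=554084
2. interest=⌊554084·194/10000⌋=10749; principal=24235-10749=13486; balance=554084-13486=540598
3. interest=⌊540598·194/10000⌋=10487; principal=24235-10487=13748; balance=540598-13748=526850
4. interest=⌊526850·194/10000⌋=10220; principal=24235-10220=14015; balance=526850-14015=512835
5. interest=⌊512835·194/10000⌋=9948; principal=24235-9948=14287; balance=512835-14287=498548
6. interest=⌊498548·194/10000⌋=9671; principal=24235-9671=14564; balance=498548-14564=483984
7. interest=⌊483984·194/10000⌋=9389; principal=24235-9389=14846; balance=483984-14846=469138
8. interest=⌊469138·194/10000⌋=9101; principal=24235-9101=15134; balance=469138-15134=454004
9. interest=⌊454004·194/10000⌋=8807; principal=24235-8807=15428; balance=454004-15428=438576
10. interest=⌊438576·194/10000⌋=8508; principal=24235-8508=15727; balance=438576-15727=422849
11. interest=⌊422849·194/10000⌋=8203; principal=24235-8203=16032; balance=422849-16032=406817
12. interest=⌊406817·194/10000⌋=7892; principal=24235-7892=16343; balance=406817-16343=390474
13. interest=⌊390474·194/10000⌋=7575; principal=24235-7575=16660; balance=390474-16660=373814
14. interest=⌊373814·194/10000⌋=7251; principal=24235-7251=16984; balance=373814-16984=356830
15. interest=⌊356830·194/10000⌋=6922; principal=24235-6922=17313; balance=356830-17313=339517
16. interest=⌊339517·194/10000⌋=6586; principal=24235-6586=17649; balance=339517-17649=321868
17. interest=⌊321868·194/10000⌋=6244; principal=24235-6244=17991; balance=321868-17991=303877
18. interest=⌊303877·194/10000⌋=5895; principal=24235-5895=18340; balance=303877-18340=285537
19. interest=⌊285537·194/10000⌋=5539; principal=24235-5539=18696; balance=285537-18696=266841
20. interest=⌊266841·194/10000⌋=5176; principal=24235-5176=19059; balance=266841-19059=247782
21. interest=⌊247782·194/10000⌋=4806; principal=24235-4806=19429; balance=247782-19429=228353
22. interest=⌊228353·194/10000⌋=4430; principal=24235-4430=19805; balance=228353-19805=208548
23. interest=⌊208548·194/10000⌋=4045; principal=24235-4045=20190; balance=208548-20190=188358
24. interest=⌊188358·194/10000⌋=3654; principal=24235-3654=20581; balance=188358-20581=167777
25. interest=⌊167777·194/10000⌋=3254; principal=24235-3254=20981; balance=167777-20981=146796
26. interest=⌊146796·194/10000⌋=2847; principal=24235-2847=21388; balance=146796-21388=125408
27. interest=⌊125408·194/10000⌋=2432; principal=24235-2432=21803; balance=125408-21803=103605
28. interest=⌊103605·194/10000⌋=2009; principal=24235-2009=22226; balance=103605-22226=81379
29. interest=⌊81379·194/10000⌋=1578; principal=24235-1578=22657; balance=81379-22657=58722
30. interest=⌊58722·194/10000⌋=1139; principal=24235-1139=23096; balance=58722-23096=35626
31. interest=⌊35626·194/10000⌋=691; principal=24235-691=23544; balance=35626-23544=12082
32. interest=⌊12082·194/10000⌋=234; principal=min(24235-234,12082)=12082; balance=12082-12082=0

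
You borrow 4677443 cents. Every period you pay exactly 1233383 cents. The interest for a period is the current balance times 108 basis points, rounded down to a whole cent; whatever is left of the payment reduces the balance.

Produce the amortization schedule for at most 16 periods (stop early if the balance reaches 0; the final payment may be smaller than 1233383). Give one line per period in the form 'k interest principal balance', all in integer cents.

1 50516 1182867 3494576
2 37741 1195642 2298934
3 24828 1208555 1090379
4 11776 1090379 0

1. interest=⌊4677443·108/10000⌋=50516; principal=1233383-50516=1182867; balance=4677443-1182867=3494576
2. interest=⌊3494576·108/10000⌋=37741; principal=1233383-37741=1195642; balance=3494576-1195642=2298934
3. interest=⌊2298934·108/10000⌋=24828; principal=1233383-24828=1208555; balance=2298934-1208555=1090379
4. interest=⌊1090379·108/10000⌋=11776; principal=min(1233383-11776,1090379)=1090379; balance=1090379-1090379=0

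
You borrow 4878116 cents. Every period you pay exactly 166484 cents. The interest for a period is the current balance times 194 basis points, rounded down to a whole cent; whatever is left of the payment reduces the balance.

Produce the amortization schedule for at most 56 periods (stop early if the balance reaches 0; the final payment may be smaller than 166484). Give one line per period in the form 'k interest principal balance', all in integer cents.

1 94635 71849 4806267
2 93241 73243 4733024
3 91820 74664 4658360
4 90372 76112 4582248
5 88895 77589 4504659
6 87390 79094 4425565
7 85855 80629 4344936
8 84291 82193 4262743
9 82697 83787 4178956
10 81071 85413 4093543
11 79414 87070 4006473
12 77725 88759 3917714
13 76003 90481 3827233
14 74248 92236 3734997
15 72458 94026 3640971
16 70634 95850 3545121
17 68775 97709 3447412
18 66879 99605 3347807
19 64947 101537 3246270
20 62977 103507 3142763
21 60969 105515 3037248
22 58922 107562 2929686
23 56835 109649 2820037
24 54708 111776 2708261
25 52540 113944 2594317
26 50329 116155 2478162
27 48076 118408 2359754
28 45779 120705 2239049
29 43437 123047 2116002
30 41050 125434 1990568
31 38617 127867 1862701
32 36136 130348 1732353
33 33607 132877 1599476
34 31029 135455 1464021
35 28402 138082 1325939
36 25723 140761 1185178
37 22992 143492 1041686
38 20208 146276 895410
39 17370 149114 746296
40 14478 152006 594290
41 11529 154955 439335
42 8523 157961 281374
43 5458 161026 120348
44 2334 120348 0

1. interest=⌊4878116·194/10000⌋=94635; principal=166484-94635=71849; balance=4878116-71849=4806267
2. interest=⌊4806267·194/10000⌋=93241; principal=166484-93241=73243; balance=4806267-73243=4733024
3. interest=⌊4733024·194/10000⌋=91820; principal=166484-91820=74664; balance=4733024-74664=4658360
4. interest=⌊4658360·194/10000⌋=90372; principal=166484-90372=76112; balance=4658360-76112=4582248
5. interest=⌊4582248·194/10000⌋=88895; principal=166484-88895=77589; balance=4582248-77589=4504659
6. interest=⌊4504659·194/10000⌋=87390; principal=166484-87390=79094; balance=4504659-79094=4425565
7. interest=⌊4425565·194/10000⌋=85855; principal=166484-85855=80629; balance=4425565-80629=4344936
8. interest=⌊4344936·194/10000⌋=84291; principal=166484-84291=82193; balance=4344936-82193=4262743
9. interest=⌊4262743·194/10000⌋=82697; principal=166484-82697=83787; balance=4262743-83787=4178956
10. interest=⌊4178956·194/10000⌋=81071; principal=166484-81071=85413; balance=4178956-85413=4093543
11. interest=⌊4093543·194/10000⌋=79414; principal=166484-79414=87070; balance=4093543-87070=4006473
12. interest=⌊4006473·194/10000⌋=77725; principal=166484-77725=88759; balance=4006473-88759=3917714
13. interest=⌊3917714·194/10000⌋=76003; principal=166484-76003=90481; balance=3917714-90481=3827233
14. interest=⌊3827233·194/10000⌋=74248; principal=166484-74248=92236; balance=3827233-92236=3734997
15. interest=⌊3734997·194/10000⌋=72458; principal=166484-72458=94026; balance=3734997-94026=3640971
16. interest=⌊3640971·194/10000⌋=70634; principal=166484-70634=95850; balance=3640971-95850=3545121
17. interest=⌊3545121·194/10000⌋=68775; principal=166484-68775=97709; balance=3545121-97709=3447412
18. interest=⌊3447412·194/10000⌋=66879; principal=166484-66879=99605; balance=3447412-99605=3347807
19. interest=⌊3347807·194/10000⌋=64947; principal=166484-64947=101537; balance=3347807-101537=3246270
20. interest=⌊3246270·194/10000⌋=62977; principal=166484-62977=103507; balance=3246270-103507=3142763
21. interest=⌊3142763·194/10000⌋=60969; principal=166484-60969=105515; balance=3142763-105515=3037248
22. interest=⌊3037248·194/10000⌋=58922; principal=166484-58922=107562; balance=3037248-107562=2929686
23. interest=⌊2929686·194/10000⌋=56835; principal=166484-56835=109649; balance=2929686-109649=2820037
24. interest=⌊2820037·194/10000⌋=54708; principal=166484-54708=111776; balance=2820037-111776=2708261
25. interest=⌊2708261·194/10000⌋=52540; principal=166484-52540=113944; balance=2708261-113944=2594317
26. interest=⌊2594317·194/10000⌋=50329; principal=166484-50329=116155; balance=2594317-116155=2478162
27. interest=⌊2478162·194/10000⌋=48076; principal=166484-48076=118408; balance=2478162-118408=2359754
28. interest=⌊2359754·194/10000⌋=45779; principal=166484-45779=120705; balance=2359754-120705=2239049
29. interest=⌊2239049·194/10000⌋=43437; principal=166484-43437=123047; balance=2239049-123047=2116002
30. interest=⌊2116002·194/10000⌋=41050; principal=166484-41050=125434; balance=2116002-125434=1990568
31. interest=⌊1990568·194/10000⌋=38617; principal=166484-38617=127867; balance=1990568-127867=1862701
32. interest=⌊1862701·194/10000⌋=36136; principal=166484-36136=130348; balance=1862701-130348=1732353
33. interest=⌊1732353·194/10000⌋=33607; principal=166484-33607=132877; balance=1732353-132877=1599476
34. interest=⌊1599476·194/10000⌋=31029; principal=166484-31029=135455; balance=1599476-135455=1464021
35. interest=⌊1464021·194/10000⌋=28402; principal=166484-28402=138082; balance=1464021-138082=1325939
36. interest=⌊1325939·194/10000⌋=25723; principal=166484-25723=140761; balance=1325939-140761=1185178
37. interest=⌊1185178·194/10000⌋=22992; principal=166484-22992=143492; balance=1185178-143492=1041686
38. interest=⌊1041686·194/10000⌋=20208; principal=166484-20208=146276; balance=1041686-146276=895410
39. interest=⌊895410·194/10000⌋=17370; principal=166484-17370=149114; balance=895410-149114=746296
40. interest=⌊746296·194/10000⌋=14478; principal=166484-14478=152006; balance=746296-152006=594290
41. interest=⌊594290·194/10000⌋=11529; principal=166484-11529=154955; balance=594290-154955=439335
42. interest=⌊439335·194/10000⌋=8523; principal=166484-8523=157961; balance=439335-157961=281374
43. interest=⌊281374·194/10000⌋=5458; principal=166484-5458=161026; balance=281374-161026=120348
44. interest=⌊120348·194/10000⌋=2334; principal=min(166484-2334,120348)=120348; balance=120348-120348=0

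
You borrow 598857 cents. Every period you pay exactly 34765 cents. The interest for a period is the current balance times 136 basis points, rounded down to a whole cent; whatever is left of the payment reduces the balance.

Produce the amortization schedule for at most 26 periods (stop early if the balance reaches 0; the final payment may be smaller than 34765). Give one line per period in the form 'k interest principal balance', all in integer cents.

1 8144 26621 572236
2 7782 26983 545253
3 7415 27350 517903
4 7043 27722 490181
5 6666 28099 462082
6 6284 28481 433601
7 5896 28869 404732
8 5504 29261 375471
9 5106 29659 345812
10 4703 30062 315750
11 4294 30471 285279
12 3879 30886 254393
13 3459 31306 223087
14 3033 31732 191355
15 2602 32163 159192
16 2165 32600 126592
17 1721 33044 93548
18 1272 33493 60055
19 816 33949 26106
20 355 26106 0

1. interest=⌊598857·136/10000⌋=8144; principal=34765-8144=26621; balance=598857-26621=572236
2. interest=⌊572236·136/10000⌋=7782; principal=34765-7782=26983; balance=572236-26983=545253
3. interest=⌊545253·136/10000⌋=7415; principal=34765-7415=27350; balance=545253-27350=517903
4. interest=⌊517903·136/10000⌋=7043; principal=34765-7043=27722; balance=517903-27722=490181
5. interest=⌊490181·136/10000⌋=6666; principal=34765-6666=28099; balance=490181-28099=462082
6. interest=⌊462082·136/10000⌋=6284; principal=34765-6284=28481; balance=462082-28481=433601
7. interest=⌊433601·136/10000⌋=5896; principal=34765-5896=28869; balance=433601-28869=404732
8. interest=⌊404732·136/10000⌋=5504; principal=34765-5504=29261; balance=404732-29261=375471
9. interest=⌊375471·136/10000⌋=5106; principal=34765-5106=29659; balance=375471-29659=345812
10. interest=⌊345812·136/10000⌋=4703; principal=34765-4703=30062; balance=345812-30062=315750
11. interest=⌊315750·136/10000⌋=4294; principal=34765-4294=30471; balance=315750-30471=285279
12. interest=⌊285279·136/10000⌋=3879; principal=34765-3879=30886; balance=285279-30886=254393
13. interest=⌊254393·136/10000⌋=3459; principal=34765-3459=31306; balance=254393-31306=223087
14. interest=⌊223087·136/10000⌋=3033; principal=34765-3033=31732; balance=223087-31732=191355
15. interest=⌊191355·136/10000⌋=2602; principal=34765-2602=32163; balance=191355-32163=159192
16. interest=⌊159192·136/10000⌋=2165; principal=34765-2165=32600; balance=159192-32600=126592
17. interest=⌊126592·136/10000⌋=1721; principal=34765-1721=33044; balance=126592-33044=93548
18. interest=⌊93548·136/10000⌋=1272; principal=34765-1272=33493; balance=93548-33493=60055
19. interest=⌊60055·136/10000⌋=816; principal=34765-816=33949; balance=60055-33949=26106
20. interest=⌊26106·136/10000⌋=355; principal=min(34765-355,26106)=26106; balance=26106-26106=0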